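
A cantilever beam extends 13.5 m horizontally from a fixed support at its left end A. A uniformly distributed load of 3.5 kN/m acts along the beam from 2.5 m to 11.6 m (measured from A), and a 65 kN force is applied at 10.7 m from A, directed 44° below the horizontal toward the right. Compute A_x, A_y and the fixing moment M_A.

Resultant of the distributed load: 3.5 × 9.1 = 31.85 kN at 7.05 m from A.
ΣF_x = 0: A_x + 65·cos44° = 0 → A_x = -46.76 kN.
ΣF_y = 0: A_y − 3.5·9.1 − 65·sin44° = 0 → A_y = 77.00 kN.
ΣM about A: M_A − (3.5·9.1)·7.05 − 65·sin44°·10.7 = 0 → M_A = 707.7 kN·m.

A_x = -46.76 kN, A_y = 77.00 kN, M_A = 707.7 kN·m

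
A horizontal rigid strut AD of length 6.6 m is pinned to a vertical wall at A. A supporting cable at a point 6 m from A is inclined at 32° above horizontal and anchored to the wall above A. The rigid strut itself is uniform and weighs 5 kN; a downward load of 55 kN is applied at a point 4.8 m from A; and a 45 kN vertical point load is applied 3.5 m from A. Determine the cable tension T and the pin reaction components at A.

ΣM about A: T·sin32°·6 − 5·3.3 − 55·4.8 − 45·3.5 = 0 → T = 438/(6·0.529919) = 137.757 ≈ 137.8 kN.
ΣF_x = 0: A_x − T·cos32° = 0 → A_x = 137.757 × 0.848048 = 116.8 kN.
ΣF_y = 0: A_y + T·sin32° − 5 − 55 − 45 = 0 → A_y = 105 − 137.757 × 0.529919 = 32.00 kN.

T = 137.8 kN, A_x = 116.8 kN, A_y = 32.00 kN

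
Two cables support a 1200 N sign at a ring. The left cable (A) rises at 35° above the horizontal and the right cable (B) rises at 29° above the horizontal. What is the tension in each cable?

ΣF_x = 0: −T_A·cos35° + T_B·cos29° = 0 → T_B = 0.936581·T_A.
ΣF_y = 0: T_A·sin35° + T_B·sin29° = 1200.
Substitute: T_A·(0.573576 + 0.936581·0.48481) = 1200 → T_A = 1167.72 ≈ 1168 N.
Then T_B = 0.936581 × 1167.72 = 1094 N.

T_A = 1168 N, T_B = 1094 N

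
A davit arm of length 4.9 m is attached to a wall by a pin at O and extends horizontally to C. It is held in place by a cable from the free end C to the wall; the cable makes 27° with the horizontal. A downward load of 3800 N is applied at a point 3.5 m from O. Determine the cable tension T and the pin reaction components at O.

T = 5979 N, O_x = 5327 N, O_y = 1086 N

ΣM about O: T·sin27°·4.9 − 3800·3.5 = 0 → T = 13300/(4.9·0.45399) = 5978.73 ≈ 5979 N.
ΣF_x = 0: O_x − T·cos27° = 0 → O_x = 5978.73 × 0.891007 = 5327 N.
ΣF_y = 0: O_y + T·sin27° − 3800 = 0 → O_y = 3800 − 5978.73 × 0.45399 = 1086 N.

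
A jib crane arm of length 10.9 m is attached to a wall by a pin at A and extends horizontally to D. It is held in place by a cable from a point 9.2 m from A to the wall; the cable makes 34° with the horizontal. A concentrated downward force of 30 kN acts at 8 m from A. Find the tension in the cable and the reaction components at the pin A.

ΣM about A: T·sin34°·9.2 − 30·8 = 0 → T = 240/(9.2·0.559193) = 46.6511 ≈ 46.65 kN.
ΣF_x = 0: A_x − T·cos34° = 0 → A_x = 46.6511 × 0.829038 = 38.68 kN.
ΣF_y = 0: A_y + T·sin34° − 30 = 0 → A_y = 30 − 46.6511 × 0.559193 = 3.913 kN.

T = 46.65 kN, A_x = 38.68 kN, A_y = 3.913 kN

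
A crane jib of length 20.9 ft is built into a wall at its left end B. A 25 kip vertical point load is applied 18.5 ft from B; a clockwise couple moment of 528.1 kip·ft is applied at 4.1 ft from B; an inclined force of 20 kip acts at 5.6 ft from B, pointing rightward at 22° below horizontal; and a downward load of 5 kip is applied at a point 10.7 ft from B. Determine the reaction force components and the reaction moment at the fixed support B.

B_x = -18.54 kip, B_y = 37.49 kip, M_B = 1086 kip·ft

ΣF_x = 0: B_x + 20·cos22° = 0 → B_x = -18.54 kip.
ΣF_y = 0: B_y − 25 − 20·sin22° − 5 = 0 → B_y = 37.49 kip.
ΣM about B: M_B − 25·18.5 − 528.1 − 20·sin22°·5.6 − 5·10.7 = 0 → M_B = 1086 kip·ft.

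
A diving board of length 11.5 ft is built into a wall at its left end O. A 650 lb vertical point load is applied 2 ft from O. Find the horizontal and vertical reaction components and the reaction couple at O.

ΣF_x = 0: O_x = 0.
ΣF_y = 0: O_y − 650 = 0 → O_y = 650.0 lb.
ΣM about O: M_O − 650·2 = 0 → M_O = 1300 lb·ft.

O_x = 0, O_y = 650.0 lb, M_O = 1300 lb·ft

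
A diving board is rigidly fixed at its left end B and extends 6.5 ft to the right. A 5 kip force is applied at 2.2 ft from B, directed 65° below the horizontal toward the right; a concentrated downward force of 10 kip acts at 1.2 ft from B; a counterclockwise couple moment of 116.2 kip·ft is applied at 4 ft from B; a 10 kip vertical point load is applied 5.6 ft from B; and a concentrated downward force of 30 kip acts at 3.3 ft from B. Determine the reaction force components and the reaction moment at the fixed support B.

ΣF_x = 0: B_x + 5·cos65° = 0 → B_x = -2.113 kip.
ΣF_y = 0: B_y − 5·sin65° − 10 − 10 − 30 = 0 → B_y = 54.53 kip.
ΣM about B: M_B − 5·sin65°·2.2 − 10·1.2 + 116.2 − 10·5.6 − 30·3.3 = 0 → M_B = 60.77 kip·ft.

B_x = -2.113 kip, B_y = 54.53 kip, M_B = 60.77 kip·ft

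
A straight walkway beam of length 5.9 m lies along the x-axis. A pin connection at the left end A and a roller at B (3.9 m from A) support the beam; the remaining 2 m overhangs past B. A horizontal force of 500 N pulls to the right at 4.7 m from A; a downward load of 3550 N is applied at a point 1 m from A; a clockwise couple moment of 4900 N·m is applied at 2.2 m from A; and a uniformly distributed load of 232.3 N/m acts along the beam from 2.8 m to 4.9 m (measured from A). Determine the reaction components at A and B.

Resultant of the distributed load: 232.3 × 2.1 = 487.83 N at 3.85 m from A.
Taking moments about A: B_y·3.9 − 3550·1 − 4900 − (232.3·2.1)·3.85 = 0 → B_y = 10328.1455/3.9 = 2648.24 ≈ 2648 N.
ΣF_y = 0: A_y + 2648.24 − 3550 − 232.3·2.1 = 0 → A_y = 1390 N.
ΣF_x = 0: A_x + 500 = 0 → A_x = -500.0 N.

A_x = -500.0 N, A_y = 1390 N, B_y = 2648 N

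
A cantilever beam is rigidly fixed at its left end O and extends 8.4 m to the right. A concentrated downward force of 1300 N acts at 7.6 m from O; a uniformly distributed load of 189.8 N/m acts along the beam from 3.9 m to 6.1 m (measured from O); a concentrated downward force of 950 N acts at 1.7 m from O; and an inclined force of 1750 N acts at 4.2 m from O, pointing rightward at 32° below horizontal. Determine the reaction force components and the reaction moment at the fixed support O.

O_x = -1484 N, O_y = 3595 N, M_O = 17480 N·m

Resultant of the distributed load: 189.8 × 2.2 = 417.56 N at 5 m from O.
ΣF_x = 0: O_x + 1750·cos32° = 0 → O_x = -1484 N.
ΣF_y = 0: O_y − 1300 − 189.8·2.2 − 950 − 1750·sin32° = 0 → O_y = 3595 N.
ΣM about O: M_O − 1300·7.6 − (189.8·2.2)·5 − 950·1.7 − 1750·sin32°·4.2 = 0 → M_O = 17480 N·m.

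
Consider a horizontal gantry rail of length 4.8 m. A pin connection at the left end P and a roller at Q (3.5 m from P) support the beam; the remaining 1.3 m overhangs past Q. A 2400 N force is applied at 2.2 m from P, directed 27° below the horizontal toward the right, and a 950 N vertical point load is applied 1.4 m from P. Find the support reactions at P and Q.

ΣM about P: Q_y·3.5 − 2400·sin27°·2.2 − 950·1.4 = 0 → Q_y = 3727.07/3.5 = 1064.88 ≈ 1065 N.
ΣF_y = 0: P_y + 1064.88 − 2400·sin27° − 950 = 0 → P_y = 974.7 N.
ΣF_x = 0: P_x + 2400·cos27° = 0 → P_x = -2138 N.

P_x = -2138 N, P_y = 974.7 N, Q_y = 1065 N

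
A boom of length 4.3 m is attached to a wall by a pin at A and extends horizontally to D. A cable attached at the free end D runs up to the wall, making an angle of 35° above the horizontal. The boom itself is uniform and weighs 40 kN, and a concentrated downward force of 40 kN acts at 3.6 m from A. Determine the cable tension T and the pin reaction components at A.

ΣM about A: T·sin35°·4.3 − 40·2.15 − 40·3.6 = 0 → T = 230/(4.3·0.573576) = 93.2542 ≈ 93.25 kN.
ΣF_x = 0: A_x − T·cos35° = 0 → A_x = 93.2542 × 0.819152 = 76.39 kN.
ΣF_y = 0: A_y + T·sin35° − 40 − 40 = 0 → A_y = 80 − 93.2542 × 0.573576 = 26.51 kN.

T = 93.25 kN, A_x = 76.39 kN, A_y = 26.51 kN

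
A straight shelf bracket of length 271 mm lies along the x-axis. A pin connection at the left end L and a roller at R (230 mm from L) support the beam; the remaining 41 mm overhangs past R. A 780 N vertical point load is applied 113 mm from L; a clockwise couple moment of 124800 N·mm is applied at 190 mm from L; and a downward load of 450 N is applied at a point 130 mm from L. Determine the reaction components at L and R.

L_x = 0, L_y = 49.83 N, R_y = 1180 N

Taking moments about L: R_y·230 − 780·113 − 124800 − 450·130 = 0 → R_y = 271440/230 = 1180.17 ≈ 1180 N.
ΣF_y = 0: L_y + 1180.17 − 780 − 450 = 0 → L_y = 49.83 N.
ΣF_x = 0: no horizontal applied forces, so L_x = 0.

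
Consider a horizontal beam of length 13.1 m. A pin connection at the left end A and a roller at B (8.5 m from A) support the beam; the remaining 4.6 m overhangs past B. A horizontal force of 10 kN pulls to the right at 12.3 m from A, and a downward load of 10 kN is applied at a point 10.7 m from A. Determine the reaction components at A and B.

ΣM about A: B_y·8.5 − 10·10.7 = 0 → B_y = 107/8.5 = 12.5882 ≈ 12.59 kN.
ΣF_y = 0: A_y + 12.5882 − 10 = 0 → A_y = -2.588 kN.
ΣF_x = 0: A_x + 10 = 0 → A_x = -10.00 kN.

A_x = -10.00 kN, A_y = -2.588 kN, B_y = 12.59 kN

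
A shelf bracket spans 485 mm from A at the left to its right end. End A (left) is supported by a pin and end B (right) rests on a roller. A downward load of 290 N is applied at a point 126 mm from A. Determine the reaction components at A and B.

ΣM about A: B_y·485 − 290·126 = 0 → B_y = 36540/485 = 75.3402 ≈ 75.34 N.
ΣF_y = 0: A_y + 75.3402 − 290 = 0 → A_y = 214.7 N.
ΣF_x = 0: no horizontal applied forces, so A_x = 0.

A_x = 0, A_y = 214.7 N, B_y = 75.34 N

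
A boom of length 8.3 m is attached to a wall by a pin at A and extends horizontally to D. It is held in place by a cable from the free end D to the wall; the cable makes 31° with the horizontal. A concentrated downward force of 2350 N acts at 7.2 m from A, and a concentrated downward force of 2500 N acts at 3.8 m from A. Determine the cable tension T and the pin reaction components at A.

T = 6180 N, A_x = 5298 N, A_y = 1667 N

ΣM about A: T·sin31°·8.3 − 2350·7.2 − 2500·3.8 = 0 → T = 26420/(8.3·0.515038) = 6180.38 ≈ 6180 N.
ΣF_x = 0: A_x − T·cos31° = 0 → A_x = 6180.38 × 0.857167 = 5298 N.
ΣF_y = 0: A_y + T·sin31° − 2350 − 2500 = 0 → A_y = 4850 − 6180.38 × 0.515038 = 1667 N.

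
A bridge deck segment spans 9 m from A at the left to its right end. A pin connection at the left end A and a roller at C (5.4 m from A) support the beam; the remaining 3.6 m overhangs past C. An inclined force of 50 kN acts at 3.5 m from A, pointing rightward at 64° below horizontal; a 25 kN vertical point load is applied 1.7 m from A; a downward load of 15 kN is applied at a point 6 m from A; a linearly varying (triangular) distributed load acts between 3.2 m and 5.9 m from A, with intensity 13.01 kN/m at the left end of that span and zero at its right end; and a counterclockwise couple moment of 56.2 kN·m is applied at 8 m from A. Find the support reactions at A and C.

A_x = -21.92 kN, A_y = 45.91 kN, C_y = 56.59 kN

Resultant of the triangular load: ½ × 13.01 × 2.7 = 17.5635 kN, acting at 4.1 m from A (one-third of the span from the peak).
ΣM about A: C_y·5.4 − 50·sin64°·3.5 − 25·1.7 − 15·6 − (½·13.01·2.7)·4.1 + 56.2 = 0 → C_y = 305.599/5.4 = 56.5924 ≈ 56.59 kN.
ΣF_y = 0: A_y + 56.5924 − 50·sin64° − 25 − 15 − ½·13.01·2.7 = 0 → A_y = 45.91 kN.
ΣF_x = 0: A_x + 50·cos64° = 0 → A_x = -21.92 kN.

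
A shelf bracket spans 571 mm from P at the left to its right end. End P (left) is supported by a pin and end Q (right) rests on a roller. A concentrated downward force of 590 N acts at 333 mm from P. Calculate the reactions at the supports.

Moments about P: Q_y·571 − 590·333 = 0 → Q_y = 196470/571 = 344.081 ≈ 344.1 N.
ΣF_y = 0: P_y + 344.081 − 590 = 0 → P_y = 245.9 N.
ΣF_x = 0: no horizontal applied forces, so P_x = 0.

P_x = 0, P_y = 245.9 N, Q_y = 344.1 N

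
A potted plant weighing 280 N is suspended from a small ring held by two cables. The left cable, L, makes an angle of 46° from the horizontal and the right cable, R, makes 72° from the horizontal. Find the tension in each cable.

ΣF_x = 0: −T_L·cos46° + T_R·cos72° = 0 → T_R = 2.24796·T_L.
ΣF_y = 0: T_L·sin46° + T_R·sin72° = 280.
Substitute: T_L·(0.71934 + 2.24796·0.951057) = 280 → T_L = 97.9954 ≈ 98.00 N.
Then T_R = 2.24796 × 97.9954 = 220.3 N.

T_L = 98.00 N, T_R = 220.3 N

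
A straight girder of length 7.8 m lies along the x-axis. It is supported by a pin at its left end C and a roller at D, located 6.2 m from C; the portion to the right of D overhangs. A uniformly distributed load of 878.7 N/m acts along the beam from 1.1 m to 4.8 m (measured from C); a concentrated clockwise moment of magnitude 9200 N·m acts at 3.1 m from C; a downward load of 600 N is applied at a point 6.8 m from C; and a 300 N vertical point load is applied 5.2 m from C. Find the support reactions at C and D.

C_x = 0, C_y = 210.7 N, D_y = 3940 N

Resultant of the distributed load: 878.7 × 3.7 = 3251.19 N at 2.95 m from C.
ΣM about C: D_y·6.2 − (878.7·3.7)·2.95 − 9200 − 600·6.8 − 300·5.2 = 0 → D_y = 24431.0105/6.2 = 3940.49 ≈ 3940 N.
ΣF_y = 0: C_y + 3940.49 − 878.7·3.7 − 600 − 300 = 0 → C_y = 210.7 N.
ΣF_x = 0: no horizontal applied forces, so C_x = 0.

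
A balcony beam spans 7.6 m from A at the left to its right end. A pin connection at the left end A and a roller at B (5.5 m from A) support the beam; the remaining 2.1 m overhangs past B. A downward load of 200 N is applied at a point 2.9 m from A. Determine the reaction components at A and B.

Moments about A: B_y·5.5 − 200·2.9 = 0 → B_y = 580/5.5 = 105.455 ≈ 105.5 N.
ΣF_y = 0: A_y + 105.455 − 200 = 0 → A_y = 94.55 N.
ΣF_x = 0: no horizontal applied forces, so A_x = 0.

A_x = 0, A_y = 94.55 N, B_y = 105.5 N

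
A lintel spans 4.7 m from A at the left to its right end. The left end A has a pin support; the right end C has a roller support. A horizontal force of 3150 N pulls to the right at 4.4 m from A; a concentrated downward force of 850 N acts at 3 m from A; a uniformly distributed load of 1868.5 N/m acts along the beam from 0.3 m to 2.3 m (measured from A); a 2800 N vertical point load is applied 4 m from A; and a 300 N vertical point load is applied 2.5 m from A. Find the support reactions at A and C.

Resultant of the distributed load: 1868.5 × 2 = 3737 N at 1.3 m from A.
Taking moments about A: C_y·4.7 − 850·3 − (1868.5·2)·1.3 − 2800·4 − 300·2.5 = 0 → C_y = 19358.1/4.7 = 4118.74 ≈ 4119 N.
ΣF_y = 0: A_y + 4118.74 − 850 − 1868.5·2 − 2800 − 300 = 0 → A_y = 3568 N.
ΣF_x = 0: A_x + 3150 = 0 → A_x = -3150 N.

A_x = -3150 N, A_y = 3568 N, C_y = 4119 N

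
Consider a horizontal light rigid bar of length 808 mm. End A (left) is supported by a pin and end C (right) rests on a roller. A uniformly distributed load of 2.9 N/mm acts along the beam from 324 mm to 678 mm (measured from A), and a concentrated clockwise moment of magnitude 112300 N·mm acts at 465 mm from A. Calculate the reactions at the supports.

Resultant of the distributed load: 2.9 × 354 = 1026.6 N at 501 mm from A.
ΣM about A: C_y·808 − (2.9·354)·501 − 112300 = 0 → C_y = 626626.6/808 = 775.528 ≈ 775.5 N.
ΣF_y = 0: A_y + 775.528 − 2.9·354 = 0 → A_y = 251.1 N.
ΣF_x = 0: no horizontal applied forces, so A_x = 0.

A_x = 0, A_y = 251.1 N, C_y = 775.5 N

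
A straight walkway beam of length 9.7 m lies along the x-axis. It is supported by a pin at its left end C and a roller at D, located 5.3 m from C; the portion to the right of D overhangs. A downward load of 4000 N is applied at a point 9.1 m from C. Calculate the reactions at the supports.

C_x = 0, C_y = -2868 N, D_y = 6868 N

Taking moments about C: D_y·5.3 − 4000·9.1 = 0 → D_y = 36400/5.3 = 6867.92 ≈ 6868 N.
ΣF_y = 0: C_y + 6867.92 − 4000 = 0 → C_y = -2868 N.
ΣF_x = 0: no horizontal applied forces, so C_x = 0.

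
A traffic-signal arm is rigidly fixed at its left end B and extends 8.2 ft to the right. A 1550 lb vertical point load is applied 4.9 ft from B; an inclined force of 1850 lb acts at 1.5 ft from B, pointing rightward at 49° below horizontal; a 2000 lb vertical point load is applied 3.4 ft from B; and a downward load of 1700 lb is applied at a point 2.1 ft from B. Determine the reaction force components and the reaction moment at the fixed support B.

ΣF_x = 0: B_x + 1850·cos49° = 0 → B_x = -1214 lb.
ΣF_y = 0: B_y − 1550 − 1850·sin49° − 2000 − 1700 = 0 → B_y = 6646 lb.
ΣM about B: M_B − 1550·4.9 − 1850·sin49°·1.5 − 2000·3.4 − 1700·2.1 = 0 → M_B = 20060 lb·ft.

B_x = -1214 lb, B_y = 6646 lb, M_B = 20060 lb·ft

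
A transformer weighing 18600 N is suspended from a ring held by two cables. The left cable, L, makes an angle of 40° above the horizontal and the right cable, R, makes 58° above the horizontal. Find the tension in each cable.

ΣF_x = 0: −T_L·cos40° + T_R·cos58° = 0 → T_R = 1.44559·T_L.
ΣF_y = 0: T_L·sin40° + T_R·sin58° = 18600.
Substitute: T_L·(0.642788 + 1.44559·0.848048) = 18600 → T_L = 9953.35 ≈ 9953 N.
Then T_R = 1.44559 × 9953.35 = 14390 N.

T_L = 9953 N, T_R = 14390 N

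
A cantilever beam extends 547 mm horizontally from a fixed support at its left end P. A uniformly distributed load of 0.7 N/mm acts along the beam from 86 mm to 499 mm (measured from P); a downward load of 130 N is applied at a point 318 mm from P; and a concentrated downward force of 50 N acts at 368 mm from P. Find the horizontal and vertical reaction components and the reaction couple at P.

Resultant of the distributed load: 0.7 × 413 = 289.1 N at 292.5 mm from P.
ΣF_x = 0: P_x = 0.
ΣF_y = 0: P_y − 0.7·413 − 130 − 50 = 0 → P_y = 469.1 N.
ΣM about P: M_P − (0.7·413)·292.5 − 130·318 − 50·368 = 0 → M_P = 144300 N·mm.

P_x = 0, P_y = 469.1 N, M_P = 144300 N·mm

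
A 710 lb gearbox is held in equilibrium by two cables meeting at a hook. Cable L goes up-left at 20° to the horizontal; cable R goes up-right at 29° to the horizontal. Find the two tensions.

T_L = 822.8 lb, T_R = 884.0 lb

ΣF_x = 0: −T_L·cos20° + T_R·cos29° = 0 → T_R = 1.0744·T_L.
ΣF_y = 0: T_L·sin20° + T_R·sin29° = 710.
Substitute: T_L·(0.34202 + 1.0744·0.48481) = 710 → T_L = 822.807 ≈ 822.8 lb.
Then T_R = 1.0744 × 822.807 = 884.0 lb.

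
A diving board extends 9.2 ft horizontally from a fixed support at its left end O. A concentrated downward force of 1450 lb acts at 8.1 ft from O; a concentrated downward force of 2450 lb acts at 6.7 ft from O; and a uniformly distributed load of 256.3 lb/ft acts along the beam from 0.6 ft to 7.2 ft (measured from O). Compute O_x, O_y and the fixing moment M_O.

O_x = 0, O_y = 5592 lb, M_O = 34760 lb·ft

Resultant of the distributed load: 256.3 × 6.6 = 1691.58 lb at 3.9 ft from O.
ΣF_x = 0: O_x = 0.
ΣF_y = 0: O_y − 1450 − 2450 − 256.3·6.6 = 0 → O_y = 5592 lb.
ΣM about O: M_O − 1450·8.1 − 2450·6.7 − (256.3·6.6)·3.9 = 0 → M_O = 34760 lb·ft.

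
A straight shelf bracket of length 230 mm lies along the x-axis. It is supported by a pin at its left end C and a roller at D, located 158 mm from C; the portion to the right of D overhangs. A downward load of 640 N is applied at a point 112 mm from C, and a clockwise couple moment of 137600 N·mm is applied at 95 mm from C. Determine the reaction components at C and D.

C_x = 0, C_y = -684.6 N, D_y = 1325 N

Moments about C: D_y·158 − 640·112 − 137600 = 0 → D_y = 209280/158 = 1324.56 ≈ 1325 N.
ΣF_y = 0: C_y + 1324.56 − 640 = 0 → C_y = -684.6 N.
ΣF_x = 0: no horizontal applied forces, so C_x = 0.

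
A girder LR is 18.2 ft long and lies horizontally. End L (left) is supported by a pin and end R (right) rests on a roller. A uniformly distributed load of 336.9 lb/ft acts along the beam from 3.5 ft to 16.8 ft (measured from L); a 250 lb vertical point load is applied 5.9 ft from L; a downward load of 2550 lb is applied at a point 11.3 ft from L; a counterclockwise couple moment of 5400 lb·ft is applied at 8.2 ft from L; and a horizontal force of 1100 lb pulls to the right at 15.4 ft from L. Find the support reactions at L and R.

L_x = -1100 lb, L_y = 3414 lb, R_y = 3866 lb

Resultant of the distributed load: 336.9 × 13.3 = 4480.77 lb at 10.15 ft from L.
Moments about L: R_y·18.2 − (336.9·13.3)·10.15 − 250·5.9 − 2550·11.3 + 5400 = 0 → R_y = 70369.8155/18.2 = 3866.47 ≈ 3866 lb.
ΣF_y = 0: L_y + 3866.47 − 336.9·13.3 − 250 − 2550 = 0 → L_y = 3414 lb.
ΣF_x = 0: L_x + 1100 = 0 → L_x = -1100 lb.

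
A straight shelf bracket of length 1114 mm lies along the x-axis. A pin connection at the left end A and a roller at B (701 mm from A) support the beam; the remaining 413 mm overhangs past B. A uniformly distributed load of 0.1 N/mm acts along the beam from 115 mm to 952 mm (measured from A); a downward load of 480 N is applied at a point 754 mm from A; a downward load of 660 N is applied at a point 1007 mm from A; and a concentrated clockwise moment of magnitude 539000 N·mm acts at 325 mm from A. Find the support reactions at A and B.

Resultant of the distributed load: 0.1 × 837 = 83.7 N at 533.5 mm from A.
Moments about A: B_y·701 − (0.1·837)·533.5 − 480·754 − 660·1007 − 539000 = 0 → B_y = 1610193.95/701 = 2297 N.
ΣF_y = 0: A_y + 2297 − 0.1·837 − 480 − 660 = 0 → A_y = -1073 N.
ΣF_x = 0: no horizontal applied forces, so A_x = 0.

A_x = 0, A_y = -1073 N, B_y = 2297 N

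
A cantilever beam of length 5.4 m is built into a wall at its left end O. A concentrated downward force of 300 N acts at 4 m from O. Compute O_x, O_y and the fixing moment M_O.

ΣF_x = 0: O_x = 0.
ΣF_y = 0: O_y − 300 = 0 → O_y = 300.0 N.
ΣM about O: M_O − 300·4 = 0 → M_O = 1200 N·m.

O_x = 0, O_y = 300.0 N, M_O = 1200 N·m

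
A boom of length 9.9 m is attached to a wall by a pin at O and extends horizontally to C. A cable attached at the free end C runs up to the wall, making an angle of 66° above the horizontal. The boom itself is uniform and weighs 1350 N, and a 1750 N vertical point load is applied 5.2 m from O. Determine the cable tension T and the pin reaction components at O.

T = 1745 N, O_x = 709.8 N, O_y = 1506 N

ΣM about O: T·sin66°·9.9 − 1350·4.95 − 1750·5.2 = 0 → T = 15782.5/(9.9·0.913545) = 1745.06 ≈ 1745 N.
ΣF_x = 0: O_x − T·cos66° = 0 → O_x = 1745.06 × 0.406737 = 709.8 N.
ΣF_y = 0: O_y + T·sin66° − 1350 − 1750 = 0 → O_y = 3100 − 1745.06 × 0.913545 = 1506 N.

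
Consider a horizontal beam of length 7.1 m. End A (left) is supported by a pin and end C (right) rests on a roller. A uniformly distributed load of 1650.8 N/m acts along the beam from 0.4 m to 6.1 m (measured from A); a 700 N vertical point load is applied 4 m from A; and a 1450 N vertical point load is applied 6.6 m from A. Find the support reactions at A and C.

Resultant of the distributed load: 1650.8 × 5.7 = 9409.56 N at 3.25 m from A.
Moments about A: C_y·7.1 − (1650.8·5.7)·3.25 − 700·4 − 1450·6.6 = 0 → C_y = 42951.07/7.1 = 6049.45 ≈ 6049 N.
ΣF_y = 0: A_y + 6049.45 − 1650.8·5.7 − 700 − 1450 = 0 → A_y = 5510 N.
ΣF_x = 0: no horizontal applied forces, so A_x = 0.

A_x = 0, A_y = 5510 N, C_y = 6049 N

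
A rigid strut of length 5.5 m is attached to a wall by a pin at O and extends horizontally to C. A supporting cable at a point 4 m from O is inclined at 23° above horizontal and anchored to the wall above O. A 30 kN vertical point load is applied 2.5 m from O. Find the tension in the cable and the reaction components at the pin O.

ΣM about O: T·sin23°·4 − 30·2.5 = 0 → T = 75/(4·0.390731) = 47.987 ≈ 47.99 kN.
ΣF_x = 0: O_x − T·cos23° = 0 → O_x = 47.987 × 0.920505 = 44.17 kN.
ΣF_y = 0: O_y + T·sin23° − 30 = 0 → O_y = 30 − 47.987 × 0.390731 = 11.25 kN.

T = 47.99 kN, O_x = 44.17 kN, O_y = 11.25 kN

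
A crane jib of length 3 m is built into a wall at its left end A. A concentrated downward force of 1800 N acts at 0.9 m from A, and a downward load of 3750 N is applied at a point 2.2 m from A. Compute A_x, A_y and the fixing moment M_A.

ΣF_x = 0: A_x = 0.
ΣF_y = 0: A_y − 1800 − 3750 = 0 → A_y = 5550 N.
ΣM about A: M_A − 1800·0.9 − 3750·2.2 = 0 → M_A = 9870 N·m.

A_x = 0, A_y = 5550 N, M_A = 9870 N·m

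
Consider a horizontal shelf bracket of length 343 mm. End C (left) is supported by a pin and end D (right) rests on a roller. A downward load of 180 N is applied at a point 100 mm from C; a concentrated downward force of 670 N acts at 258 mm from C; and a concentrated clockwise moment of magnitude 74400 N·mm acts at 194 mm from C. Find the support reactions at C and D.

Moments about C: D_y·343 − 180·100 − 670·258 − 74400 = 0 → D_y = 265260/343 = 773.353 ≈ 773.4 N.
ΣF_y = 0: C_y + 773.353 − 180 − 670 = 0 → C_y = 76.65 N.
ΣF_x = 0: no horizontal applied forces, so C_x = 0.

C_x = 0, C_y = 76.65 N, D_y = 773.4 N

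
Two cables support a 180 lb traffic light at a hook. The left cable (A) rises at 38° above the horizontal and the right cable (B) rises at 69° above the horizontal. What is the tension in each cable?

ΣF_x = 0: −T_A·cos38° + T_B·cos69° = 0 → T_B = 2.19889·T_A.
ΣF_y = 0: T_A·sin38° + T_B·sin69° = 180.
Substitute: T_A·(0.615661 + 2.19889·0.93358) = 180 → T_A = 67.4536 ≈ 67.45 lb.
Then T_B = 2.19889 × 67.4536 = 148.3 lb.

T_A = 67.45 lb, T_B = 148.3 lb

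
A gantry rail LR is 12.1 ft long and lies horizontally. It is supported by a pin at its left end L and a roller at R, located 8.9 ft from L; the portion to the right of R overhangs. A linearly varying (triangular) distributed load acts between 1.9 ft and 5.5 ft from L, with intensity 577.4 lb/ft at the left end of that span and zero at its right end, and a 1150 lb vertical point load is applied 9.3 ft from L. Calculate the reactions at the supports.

Resultant of the triangular load: ½ × 577.4 × 3.6 = 1039.32 lb, acting at 3.1 ft from L (one-third of the span from the peak).
ΣM about L: R_y·8.9 − (½·577.4·3.6)·3.1 − 1150·9.3 = 0 → R_y = 13916.892/8.9 = 1563.7 ≈ 1564 lb.
ΣF_y = 0: L_y + 1563.7 − ½·577.4·3.6 − 1150 = 0 → L_y = 625.6 lb.
ΣF_x = 0: no horizontal applied forces, so L_x = 0.

L_x = 0, L_y = 625.6 lb, R_y = 1564 lb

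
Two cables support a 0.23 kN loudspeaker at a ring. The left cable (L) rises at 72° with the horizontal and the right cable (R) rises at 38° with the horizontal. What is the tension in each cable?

T_L = 0.1929 kN, T_R = 0.07564 kN

ΣF_x = 0: −T_L·cos72° + T_R·cos38° = 0 → T_R = 0.392148·T_L.
ΣF_y = 0: T_L·sin72° + T_R·sin38° = 0.23.
Substitute: T_L·(0.951057 + 0.392148·0.615661) = 0.23 → T_L = 0.192874 ≈ 0.1929 kN.
Then T_R = 0.392148 × 0.192874 = 0.07564 kN.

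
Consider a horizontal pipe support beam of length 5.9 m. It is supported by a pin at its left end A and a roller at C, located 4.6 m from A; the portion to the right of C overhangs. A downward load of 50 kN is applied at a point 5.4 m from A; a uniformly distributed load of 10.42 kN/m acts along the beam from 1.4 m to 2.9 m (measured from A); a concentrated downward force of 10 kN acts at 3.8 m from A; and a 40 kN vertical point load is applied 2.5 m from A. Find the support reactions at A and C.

Resultant of the distributed load: 10.42 × 1.5 = 15.63 kN at 2.15 m from A.
Moments about A: C_y·4.6 − 50·5.4 − (10.42·1.5)·2.15 − 10·3.8 − 40·2.5 = 0 → C_y = 441.6045/4.6 = 96.001 ≈ 96.00 kN.
ΣF_y = 0: A_y + 96.001 − 50 − 10.42·1.5 − 10 − 40 = 0 → A_y = 19.63 kN.
ΣF_x = 0: no horizontal applied forces, so A_x = 0.

A_x = 0, A_y = 19.63 kN, C_y = 96.00 kN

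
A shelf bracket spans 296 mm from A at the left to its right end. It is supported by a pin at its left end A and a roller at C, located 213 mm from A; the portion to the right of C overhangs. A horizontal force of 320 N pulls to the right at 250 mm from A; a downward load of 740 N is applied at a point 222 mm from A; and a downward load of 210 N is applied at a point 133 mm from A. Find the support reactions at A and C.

Taking moments about A: C_y·213 − 740·222 − 210·133 = 0 → C_y = 192210/213 = 902.394 ≈ 902.4 N.
ΣF_y = 0: A_y + 902.394 − 740 − 210 = 0 → A_y = 47.61 N.
ΣF_x = 0: A_x + 320 = 0 → A_x = -320.0 N.

A_x = -320.0 N, A_y = 47.61 N, C_y = 902.4 N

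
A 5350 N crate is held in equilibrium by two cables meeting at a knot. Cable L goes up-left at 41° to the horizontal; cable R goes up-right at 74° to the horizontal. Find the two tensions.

ΣF_x = 0: −T_L·cos41° + T_R·cos74° = 0 → T_R = 2.73805·T_L.
ΣF_y = 0: T_L·sin41° + T_R·sin74° = 5350.
Substitute: T_L·(0.656059 + 2.73805·0.961262) = 5350 → T_L = 1627.11 ≈ 1627 N.
Then T_R = 2.73805 × 1627.11 = 4455 N.

T_L = 1627 N, T_R = 4455 N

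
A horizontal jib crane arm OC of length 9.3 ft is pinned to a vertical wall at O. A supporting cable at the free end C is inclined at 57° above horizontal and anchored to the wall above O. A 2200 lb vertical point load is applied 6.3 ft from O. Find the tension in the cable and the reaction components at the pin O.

T = 1777 lb, O_x = 967.8 lb, O_y = 709.7 lb

ΣM about O: T·sin57°·9.3 − 2200·6.3 = 0 → T = 13860/(9.3·0.838671) = 1777.01 ≈ 1777 lb.
ΣF_x = 0: O_x − T·cos57° = 0 → O_x = 1777.01 × 0.544639 = 967.8 lb.
ΣF_y = 0: O_y + T·sin57° − 2200 = 0 → O_y = 2200 − 1777.01 × 0.838671 = 709.7 lb.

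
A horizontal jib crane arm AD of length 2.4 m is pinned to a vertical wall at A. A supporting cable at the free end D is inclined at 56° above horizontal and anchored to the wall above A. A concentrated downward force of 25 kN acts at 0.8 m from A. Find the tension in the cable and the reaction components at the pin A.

T = 10.05 kN, A_x = 5.621 kN, A_y = 16.67 kN

ΣM about A: T·sin56°·2.4 − 25·0.8 = 0 → T = 20/(2.4·0.829038) = 10.0518 ≈ 10.05 kN.
ΣF_x = 0: A_x − T·cos56° = 0 → A_x = 10.0518 × 0.559193 = 5.621 kN.
ΣF_y = 0: A_y + T·sin56° − 25 = 0 → A_y = 25 − 10.0518 × 0.829038 = 16.67 kN.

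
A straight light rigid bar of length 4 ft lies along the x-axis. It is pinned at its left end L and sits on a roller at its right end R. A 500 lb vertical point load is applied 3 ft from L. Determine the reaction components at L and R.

Moments about L: R_y·4 − 500·3 = 0 → R_y = 1500/4 = 375.0 lb.
ΣF_y = 0: L_y + 375 − 500 = 0 → L_y = 125.0 lb.
ΣF_x = 0: no horizontal applied forces, so L_x = 0.

L_x = 0, L_y = 125.0 lb, R_y = 375.0 lb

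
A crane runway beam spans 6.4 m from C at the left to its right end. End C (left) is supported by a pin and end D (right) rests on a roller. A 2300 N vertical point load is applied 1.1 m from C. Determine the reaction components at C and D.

C_x = 0, C_y = 1905 N, D_y = 395.3 N

ΣM about C: D_y·6.4 − 2300·1.1 = 0 → D_y = 2530/6.4 = 395.312 ≈ 395.3 N.
ΣF_y = 0: C_y + 395.312 − 2300 = 0 → C_y = 1905 N.
ΣF_x = 0: no horizontal applied forces, so C_x = 0.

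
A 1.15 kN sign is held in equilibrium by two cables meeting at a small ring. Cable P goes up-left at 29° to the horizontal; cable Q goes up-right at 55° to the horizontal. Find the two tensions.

ΣF_x = 0: −T_P·cos29° + T_Q·cos55° = 0 → T_Q = 1.52485·T_P.
ΣF_y = 0: T_P·sin29° + T_Q·sin55° = 1.15.
Substitute: T_P·(0.48481 + 1.52485·0.819152) = 1.15 → T_P = 0.663247 ≈ 0.6632 kN.
Then T_Q = 1.52485 × 0.663247 = 1.011 kN.

T_P = 0.6632 kN, T_Q = 1.011 kN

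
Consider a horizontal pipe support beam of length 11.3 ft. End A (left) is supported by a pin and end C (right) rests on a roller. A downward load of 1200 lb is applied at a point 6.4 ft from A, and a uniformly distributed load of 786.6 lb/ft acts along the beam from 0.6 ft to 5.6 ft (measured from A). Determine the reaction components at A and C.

Resultant of the distributed load: 786.6 × 5 = 3933 lb at 3.1 ft from A.
Taking moments about A: C_y·11.3 − 1200·6.4 − (786.6·5)·3.1 = 0 → C_y = 19872.3/11.3 = 1758.61 ≈ 1759 lb.
ΣF_y = 0: A_y + 1758.61 − 1200 − 786.6·5 = 0 → A_y = 3374 lb.
ΣF_x = 0: no horizontal applied forces, so A_x = 0.

A_x = 0, A_y = 3374 lb, C_y = 1759 lb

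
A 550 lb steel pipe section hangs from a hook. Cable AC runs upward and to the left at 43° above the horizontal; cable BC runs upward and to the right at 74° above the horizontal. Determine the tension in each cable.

ΣF_x = 0: −T_AC·cos43° + T_BC·cos74° = 0 → T_BC = 2.65332·T_AC.
ΣF_y = 0: T_AC·sin43° + T_BC·sin74° = 550.
Substitute: T_AC·(0.681998 + 2.65332·0.961262) = 550 → T_AC = 170.145 ≈ 170.1 lb.
Then T_BC = 2.65332 × 170.145 = 451.4 lb.

T_AC = 170.1 lb, T_BC = 451.4 lb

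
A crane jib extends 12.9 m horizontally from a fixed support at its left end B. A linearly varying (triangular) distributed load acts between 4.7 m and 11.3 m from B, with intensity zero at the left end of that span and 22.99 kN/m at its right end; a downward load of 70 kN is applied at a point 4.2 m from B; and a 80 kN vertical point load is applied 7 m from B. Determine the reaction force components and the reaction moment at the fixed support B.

B_x = 0, B_y = 225.9 kN, M_B = 1544 kN·m

Resultant of the triangular load: ½ × 22.99 × 6.6 = 75.867 kN, acting at 9.1 m from B (one-third of the span from the peak).
ΣF_x = 0: B_x = 0.
ΣF_y = 0: B_y − ½·22.99·6.6 − 70 − 80 = 0 → B_y = 225.9 kN.
ΣM about B: M_B − (½·22.99·6.6)·9.1 − 70·4.2 − 80·7 = 0 → M_B = 1544 kN·m.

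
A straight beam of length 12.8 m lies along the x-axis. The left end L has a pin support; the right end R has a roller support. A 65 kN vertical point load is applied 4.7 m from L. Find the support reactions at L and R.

L_x = 0, L_y = 41.13 kN, R_y = 23.87 kN

Taking moments about L: R_y·12.8 − 65·4.7 = 0 → R_y = 305.5/12.8 = 23.8672 ≈ 23.87 kN.
ΣF_y = 0: L_y + 23.8672 − 65 = 0 → L_y = 41.13 kN.
ΣF_x = 0: no horizontal applied forces, so L_x = 0.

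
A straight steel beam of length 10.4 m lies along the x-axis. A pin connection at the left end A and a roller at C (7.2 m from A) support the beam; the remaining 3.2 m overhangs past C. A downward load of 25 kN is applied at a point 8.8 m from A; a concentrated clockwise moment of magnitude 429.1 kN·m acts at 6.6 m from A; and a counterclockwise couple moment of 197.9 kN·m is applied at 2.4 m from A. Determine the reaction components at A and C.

A_x = 0, A_y = -37.67 kN, C_y = 62.67 kN

Moments about A: C_y·7.2 − 25·8.8 − 429.1 + 197.9 = 0 → C_y = 451.2/7.2 = 62.6667 ≈ 62.67 kN.
ΣF_y = 0: A_y + 62.6667 − 25 = 0 → A_y = -37.67 kN.
ΣF_x = 0: no horizontal applied forces, so A_x = 0.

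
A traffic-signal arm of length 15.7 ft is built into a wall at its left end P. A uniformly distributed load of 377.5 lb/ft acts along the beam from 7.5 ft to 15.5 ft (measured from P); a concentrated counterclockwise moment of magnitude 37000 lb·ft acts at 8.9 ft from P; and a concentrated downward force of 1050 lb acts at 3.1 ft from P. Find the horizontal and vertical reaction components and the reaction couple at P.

P_x = 0, P_y = 4070 lb, M_P = 985.0 lb·ft

Resultant of the distributed load: 377.5 × 8 = 3020 lb at 11.5 ft from P.
ΣF_x = 0: P_x = 0.
ΣF_y = 0: P_y − 377.5·8 − 1050 = 0 → P_y = 4070 lb.
ΣM about P: M_P − (377.5·8)·11.5 + 37000 − 1050·3.1 = 0 → M_P = 985.0 lb·ft.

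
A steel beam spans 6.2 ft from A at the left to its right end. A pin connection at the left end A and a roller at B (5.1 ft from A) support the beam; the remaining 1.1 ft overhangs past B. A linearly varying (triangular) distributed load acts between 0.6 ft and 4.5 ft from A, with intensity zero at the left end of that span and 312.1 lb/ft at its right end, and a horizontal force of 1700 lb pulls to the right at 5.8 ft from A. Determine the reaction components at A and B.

Resultant of the triangular load: ½ × 312.1 × 3.9 = 608.595 lb, acting at 3.2 ft from A (one-third of the span from the peak).
Moments about A: B_y·5.1 − (½·312.1·3.9)·3.2 = 0 → B_y = 1947.504/5.1 = 381.864 ≈ 381.9 lb.
ΣF_y = 0: A_y + 381.864 − ½·312.1·3.9 = 0 → A_y = 226.7 lb.
ΣF_x = 0: A_x + 1700 = 0 → A_x = -1700 lb.

A_x = -1700 lb, A_y = 226.7 lb, B_y = 381.9 lb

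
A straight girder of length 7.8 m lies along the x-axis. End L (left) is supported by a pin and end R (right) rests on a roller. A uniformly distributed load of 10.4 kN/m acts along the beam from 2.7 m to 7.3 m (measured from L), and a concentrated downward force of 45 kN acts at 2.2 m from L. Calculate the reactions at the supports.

L_x = 0, L_y = 49.48 kN, R_y = 43.36 kN

Resultant of the distributed load: 10.4 × 4.6 = 47.84 kN at 5 m from L.
Taking moments about L: R_y·7.8 − (10.4·4.6)·5 − 45·2.2 = 0 → R_y = 338.2/7.8 = 43.359 ≈ 43.36 kN.
ΣF_y = 0: L_y + 43.359 − 10.4·4.6 − 45 = 0 → L_y = 49.48 kN.
ΣF_x = 0: no horizontal applied forces, so L_x = 0.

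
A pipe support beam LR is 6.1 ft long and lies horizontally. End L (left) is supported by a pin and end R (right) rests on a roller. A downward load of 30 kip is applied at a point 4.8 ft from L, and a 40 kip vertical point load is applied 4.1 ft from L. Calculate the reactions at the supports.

L_x = 0, L_y = 19.51 kip, R_y = 50.49 kip

ΣM about L: R_y·6.1 − 30·4.8 − 40·4.1 = 0 → R_y = 308/6.1 = 50.4918 ≈ 50.49 kip.
ΣF_y = 0: L_y + 50.4918 − 30 − 40 = 0 → L_y = 19.51 kip.
ΣF_x = 0: no horizontal applied forces, so L_x = 0.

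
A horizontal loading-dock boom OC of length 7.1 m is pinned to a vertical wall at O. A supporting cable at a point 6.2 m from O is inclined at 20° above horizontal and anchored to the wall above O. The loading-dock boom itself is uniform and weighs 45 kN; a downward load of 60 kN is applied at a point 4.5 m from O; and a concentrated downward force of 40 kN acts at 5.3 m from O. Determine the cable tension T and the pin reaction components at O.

ΣM about O: T·sin20°·6.2 − 45·3.55 − 60·4.5 − 40·5.3 = 0 → T = 641.75/(6.2·0.34202) = 302.637 ≈ 302.6 kN.
ΣF_x = 0: O_x − T·cos20° = 0 → O_x = 302.637 × 0.939693 = 284.4 kN.
ΣF_y = 0: O_y + T·sin20° − 45 − 60 − 40 = 0 → O_y = 145 − 302.637 × 0.34202 = 41.49 kN.

T = 302.6 kN, O_x = 284.4 kN, O_y = 41.49 kN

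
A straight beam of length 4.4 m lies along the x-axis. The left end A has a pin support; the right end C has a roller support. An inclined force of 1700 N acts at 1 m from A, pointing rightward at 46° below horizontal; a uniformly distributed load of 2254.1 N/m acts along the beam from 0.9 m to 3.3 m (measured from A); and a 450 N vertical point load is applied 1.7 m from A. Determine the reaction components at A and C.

Resultant of the distributed load: 2254.1 × 2.4 = 5409.84 N at 2.1 m from A.
Moments about A: C_y·4.4 − 1700·sin46°·1 − (2254.1·2.4)·2.1 − 450·1.7 = 0 → C_y = 13348.5/4.4 = 3033.75 ≈ 3034 N.
ΣF_y = 0: A_y + 3033.75 − 1700·sin46° − 2254.1·2.4 − 450 = 0 → A_y = 4049 N.
ΣF_x = 0: A_x + 1700·cos46° = 0 → A_x = -1181 N.

A_x = -1181 N, A_y = 4049 N, C_y = 3034 N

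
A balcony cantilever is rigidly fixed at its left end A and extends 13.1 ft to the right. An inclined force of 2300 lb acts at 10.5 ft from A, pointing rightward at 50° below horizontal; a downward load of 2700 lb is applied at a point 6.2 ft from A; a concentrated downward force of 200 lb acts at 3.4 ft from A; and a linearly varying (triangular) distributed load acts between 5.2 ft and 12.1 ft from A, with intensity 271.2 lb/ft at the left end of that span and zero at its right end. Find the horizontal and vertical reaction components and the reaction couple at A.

Resultant of the triangular load: ½ × 271.2 × 6.9 = 935.64 lb, acting at 7.5 ft from A (one-third of the span from the peak).
ΣF_x = 0: A_x + 2300·cos50° = 0 → A_x = -1478 lb.
ΣF_y = 0: A_y − 2300·sin50° − 2700 − 200 − ½·271.2·6.9 = 0 → A_y = 5598 lb.
ΣM about A: M_A − 2300·sin50°·10.5 − 2700·6.2 − 200·3.4 − (½·271.2·6.9)·7.5 = 0 → M_A = 42940 lb·ft.

A_x = -1478 lb, A_y = 5598 lb, M_A = 42940 lb·ft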